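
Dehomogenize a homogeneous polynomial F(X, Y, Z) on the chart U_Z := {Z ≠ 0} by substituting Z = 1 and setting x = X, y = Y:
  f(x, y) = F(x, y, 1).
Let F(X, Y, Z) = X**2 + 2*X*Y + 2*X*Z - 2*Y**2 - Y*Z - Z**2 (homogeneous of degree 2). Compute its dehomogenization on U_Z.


f(x, y) = x**2 + 2*x*y + 2*x - 2*y**2 - y - 1

On U_Z we set Z = 1. Each monomial c·X^i·Y^j·Z^k in F becomes c·x^i·y^j·1^k = c·x^i·y^j.
Substituting Z = 1: F(X, Y, 1) = x**2 + 2*x*y + 2*x - 2*y**2 - y - 1.
Note: deg(f) ≤ deg(F) = 2; strict inequality happens when F is divisible by Z (lost terms).


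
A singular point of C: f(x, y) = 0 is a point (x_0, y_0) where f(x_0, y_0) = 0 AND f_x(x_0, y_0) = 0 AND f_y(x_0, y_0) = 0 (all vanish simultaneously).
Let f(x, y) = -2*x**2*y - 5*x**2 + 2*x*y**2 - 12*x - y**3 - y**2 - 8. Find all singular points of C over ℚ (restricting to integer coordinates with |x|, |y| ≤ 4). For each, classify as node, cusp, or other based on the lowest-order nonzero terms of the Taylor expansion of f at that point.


Singular points: {(-2, -2)}; classification: node.

Compute partial derivatives:
  f_x = -4*x*y - 10*x + 2*y**2 - 12.
  f_y = -2*x**2 + 4*x*y - 3*y**2 - 2*y.
Scan x_0 ∈ {−4, ..., 4}. For each x_0, f_y(x_0, y) is a polynomial in y; find its integer roots y ∈ {−4, ..., 4}, then test f_x and f at those candidates.
  x = -4: f_y(-4, y) = -3*y**2 - 18*y - 32; no integer root y with |y| ≤ 4.
  x = -3: f_y(-3, y) = -3*y**2 - 14*y - 18; no integer root y with |y| ≤ 4.
  x = -2: f_y(-2, y) = -3*y**2 - 10*y - 8; vanishes at y ∈ {-2}. (-2, -2): f_x = 0, f = 0 — SINGULAR.
  x = -1: f_y(-1, y) = -3*y**2 - 6*y - 2; no integer root y with |y| ≤ 4.
  x = 0: f_y(0, y) = -3*y**2 - 2*y; vanishes at y ∈ {0}. (0, 0): f_x = -12 ≠ 0.
  x = 1: f_y(1, y) = -3*y**2 + 2*y - 2; no integer root y with |y| ≤ 4.
  x = 2: f_y(2, y) = -3*y**2 + 6*y - 8; no integer root y with |y| ≤ 4.
  x = 3: f_y(3, y) = -3*y**2 + 10*y - 18; no integer root y with |y| ≤ 4.
  x = 4: f_y(4, y) = -3*y**2 + 14*y - 32; no integer root y with |y| ≤ 4.
Only singular point on the grid: (-2, -2).
Classify: substitute x = -2 + u, y = -2 + v and expand: f = -2*u**2*v - u**2 + 2*u*v**2 - v**3 + v**2.
No constant or linear terms (consistent with a singular point). Quadratic part: -u**2 + v**2. Cubic part: -2*u**2*v + 2*u*v**2 - v**3.
The quadratic part v**2 - u**2 = (v − u)(v + u) splits into two distinct linear factors, so there are two distinct tangent lines y − -2 = ±(x − -2) — this is a node (ordinary double point).
Classification: node.


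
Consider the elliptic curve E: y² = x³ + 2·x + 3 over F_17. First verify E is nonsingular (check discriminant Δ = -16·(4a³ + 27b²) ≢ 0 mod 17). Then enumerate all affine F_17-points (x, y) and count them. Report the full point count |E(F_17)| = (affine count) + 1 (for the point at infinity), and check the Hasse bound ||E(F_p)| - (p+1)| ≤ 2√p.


Affine points = {(2, 7), (2, 10), (3, 6), (3, 11), (5, 6), (5, 11), (8, 2), (8, 15), (9, 6), (9, 11), (11, 8), (11, 9), (12, 2), (12, 15), (13, 4), (13, 13), (14, 2), (14, 15), (15, 5), (15, 12), (16, 0)}; affine count = 21; |E(F_17)| = 22.

Discriminant check: Δ ∝ 4a³ + 27b² = 4·2³ + 27·3² = 4·8 + 27·9 ≡ 3 (mod 17). Nonzero ⇒ E is nonsingular.
For each x ∈ F_17, compute rhs = x³ + 2·x + 3 mod 17, then count y ∈ F_17 with y² ≡ rhs.
  x = 0: rhs = 3, matching y values: none (0 points).
  x = 1: rhs = 6, matching y values: none (0 points).
  x = 2: rhs = 15, matching y values: 7, 10 (2 points).
  x = 3: rhs = 2, matching y values: 6, 11 (2 points).
  x = 4: rhs = 7, matching y values: none (0 points).
  x = 5: rhs = 2, matching y values: 6, 11 (2 points).
  x = 6: rhs = 10, matching y values: none (0 points).
  x = 7: rhs = 3, matching y values: none (0 points).
  x = 8: rhs = 4, matching y values: 2, 15 (2 points).
  x = 9: rhs = 2, matching y values: 6, 11 (2 points).
  x = 10: rhs = 3, matching y values: none (0 points).
  x = 11: rhs = 13, matching y values: 8, 9 (2 points).
  x = 12: rhs = 4, matching y values: 2, 15 (2 points).
  x = 13: rhs = 16, matching y values: 4, 13 (2 points).
  x = 14: rhs = 4, matching y values: 2, 15 (2 points).
  x = 15: rhs = 8, matching y values: 5, 12 (2 points).
  x = 16: rhs = 0, matching y values: 0 (1 points).
Total affine count: 21.
Full point count |E(F_17)| = 21 + 1 = 22.
Hasse bound: |22 − (17+1)| = |4| = 4 ≤ 2√17 ≈ 8.2462 ✓.


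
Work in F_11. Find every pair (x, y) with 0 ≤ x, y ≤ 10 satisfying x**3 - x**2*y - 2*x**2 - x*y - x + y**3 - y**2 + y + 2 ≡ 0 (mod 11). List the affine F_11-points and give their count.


Affine F_11-points: {(1, 0), (1, 4), (1, 8), (2, 0), (4, 1), (5, 10), (6, 1), (8, 6), (9, 7), (9, 9), (10, 0)}; count = 11.

For each of the 121 pairs (x, y) ∈ F_11², evaluate f(x, y) mod 11. Record the zeros.
  x = 0: [0↦2, 1↦3, 2↦8, 3↦1, 4↦10, 5↦8, 6↦1, 7↦6, 8↦7, 9↦10, 10↦10]  zeros at y ∈ ∅
  x = 1: [0↦0, 1↦10, 2↦2, 3↦4, 4↦0, 5↦7, 6↦9, 7↦1, 8↦0, 9↦1, 10↦10]  zeros at y ∈ {0, 4, 8}
  x = 2: [0↦0, 1↦6, 2↦5, 3↦3, 4↦6, 5↦9, 6↦7, 7↦6, 8↦1, 9↦9, 10↦3]  zeros at y ∈ {0}
  x = 3: [0↦8, 1↦8, 2↦1, 3↦4, 4↦1, 5↦9, 6↦1, 7↦5, 8↦5, 9↦7, 10↦6]  zeros at y ∈ ∅
  x = 4: [0↦8, 1↦0, 2↦7, 3↦2, 4↦2, 5↦2, 6↦8, 7↦4, 8↦7, 9↦1, 10↦3]  zeros at y ∈ {1}
  x = 5: [0↦6, 1↦10, 2↦7, 3↦3, 4↦4, 5↦5, 6↦1, 7↦9, 8↦2, 9↦8, 10↦0]  zeros at y ∈ {10}
  x = 6: [0↦8, 1↦0, 2↦7, 3↦2, 4↦2, 5↦2, 6↦8, 7↦4, 8↦7, 9↦1, 10↦3]  zeros at y ∈ {1}
  x = 7: [0↦9, 1↦9, 2↦2, 3↦5, 4↦2, 5↦10, 6↦2, 7↦6, 8↦6, 9↦8, 10↦7]  zeros at y ∈ ∅
  x = 8: [0↦4, 1↦10, 2↦9, 3↦7, 4↦10, 5↦2, 6↦0, 7↦10, 8↦5, 9↦2, 10↦7]  zeros at y ∈ {6}
  x = 9: [0↦10, 1↦9, 2↦1, 3↦3, 4↦10, 5↦6, 6↦8, 7↦0, 8↦10, 9↦0, 10↦9]  zeros at y ∈ {7, 9}
  x = 10: [0↦0, 1↦1, 2↦6, 3↦10, 4↦8, 5↦6, 6↦10, 7↦4, 8↦5, 9↦8, 10↦8]  zeros at y ∈ {0}
Collecting zeros: affine points = {(1, 0), (1, 4), (1, 8), (2, 0), (4, 1), (5, 10), (6, 1), (8, 6), (9, 7), (9, 9), (10, 0)}.
Total count |C(F_11)_aff| = 11.


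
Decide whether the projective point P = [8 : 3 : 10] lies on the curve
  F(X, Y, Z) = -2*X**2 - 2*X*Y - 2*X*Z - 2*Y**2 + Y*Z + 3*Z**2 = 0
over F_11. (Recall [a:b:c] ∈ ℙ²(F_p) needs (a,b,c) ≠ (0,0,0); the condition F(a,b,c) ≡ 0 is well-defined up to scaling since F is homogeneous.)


F(8,3,10) ≡ 9 (mod 11); P is NOT on the curve.

Evaluate F(8, 3, 10) term-by-term (mod 11).
  -2*X**2 ↦ -2·64·1·1 = -128
  -2*X*Y ↦ -2·8·3·1 = -48
  -2*X*Z ↦ -2·8·1·10 = -160
  -2*Y**2 ↦ -2·1·9·1 = -18
  Y*Z ↦ 1·1·3·10 = 30
  3*Z**2 ↦ 3·1·1·100 = 300
Sum: F(8, 3, 10) = (-128) + (-48) + (-160) + (-18) + (30) + (300) = -24.
Reducing mod 11: -24 ≡ 9 (mod 11).
Since F(a, b, c) ≡ 9 ≠ 0 (mod 11), P does NOT lie on the curve.


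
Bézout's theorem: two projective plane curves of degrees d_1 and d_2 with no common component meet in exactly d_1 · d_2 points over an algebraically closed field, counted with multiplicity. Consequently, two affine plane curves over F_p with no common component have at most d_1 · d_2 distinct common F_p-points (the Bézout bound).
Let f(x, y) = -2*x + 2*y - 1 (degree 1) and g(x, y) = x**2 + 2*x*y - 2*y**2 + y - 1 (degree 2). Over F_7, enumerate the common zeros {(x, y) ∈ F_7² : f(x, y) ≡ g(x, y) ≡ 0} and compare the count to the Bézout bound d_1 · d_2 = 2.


Common zeros: {(1, 5), (6, 3)}; count = 2; Bézout bound = 2.

deg(f) = 1, deg(g) = 2, so Bézout bound = 2.
Scan x ∈ F_7. For each x, list the y ∈ F_7 with f(x, y) ≡ 0 and those with g(x, y) ≡ 0 (mod 7); the common zeros in that column are the intersection.
  x = 0: f ≡ 0 at y ∈ {4}; g ≡ 0 at y ∈ {2}; common: ∅.
  x = 1: f ≡ 0 at y ∈ {5}; g ≡ 0 at y ∈ {0, 5}; common: {5}.
  x = 2: f ≡ 0 at y ∈ {6}; g ≡ 0 at y ∈ {3}; common: ∅.
  x = 3: f ≡ 0 at y ∈ {0}; g ≡ 0 at y ∈ {2, 5}; common: ∅.
  x = 4: f ≡ 0 at y ∈ {1}; g ≡ 0 at y ∈ ∅; common: ∅.
  x = 5: f ≡ 0 at y ∈ {2}; g ≡ 0 at y ∈ ∅; common: ∅.
  x = 6: f ≡ 0 at y ∈ {3}; g ≡ 0 at y ∈ {0, 3}; common: {3}.
Collecting: common zeros = {(1, 5), (6, 3)}, so the count is 2.
Comparison with the Bézout bound: 2 ≤ 2 = deg(f)·deg(g), as expected for curves with no common component (the bound is attained).


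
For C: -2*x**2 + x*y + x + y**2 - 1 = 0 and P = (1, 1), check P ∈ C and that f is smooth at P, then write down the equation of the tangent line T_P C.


Tangent line at P: -2*x + 3*y - 1 = 0.

Step 1: f(1, 1) = 0, so P lies on C.
Step 2: partial derivatives
  f_x(x, y) = -4*x + y + 1, f_y(x, y) = x + 2*y.
  f_x(P) = -2, f_y(P) = 3 (gradient nonzero, so P is smooth).
Step 3: tangent line at P: -2·(x − 1) + 3·(y − 1) = 0.
Expanding: -2*x + 3*y - 1 = 0.


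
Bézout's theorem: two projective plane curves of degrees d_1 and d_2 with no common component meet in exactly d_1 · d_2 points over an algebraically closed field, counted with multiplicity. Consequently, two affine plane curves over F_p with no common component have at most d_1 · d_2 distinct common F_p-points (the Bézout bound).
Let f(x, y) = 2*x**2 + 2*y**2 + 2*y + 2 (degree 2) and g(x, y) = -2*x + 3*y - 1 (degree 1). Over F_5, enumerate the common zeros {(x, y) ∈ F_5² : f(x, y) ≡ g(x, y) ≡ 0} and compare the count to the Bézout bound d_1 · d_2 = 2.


Common zeros: {(2, 0), (3, 4)}; count = 2; Bézout bound = 2.

deg(f) = 2, deg(g) = 1, so Bézout bound = 2.
Scan x ∈ F_5. For each x, list the y ∈ F_5 with f(x, y) ≡ 0 and those with g(x, y) ≡ 0 (mod 5); the common zeros in that column are the intersection.
  x = 0: f ≡ 0 at y ∈ ∅; g ≡ 0 at y ∈ {2}; common: ∅.
  x = 1: f ≡ 0 at y ∈ ∅; g ≡ 0 at y ∈ {1}; common: ∅.
  x = 2: f ≡ 0 at y ∈ {0, 4}; g ≡ 0 at y ∈ {0}; common: {0}.
  x = 3: f ≡ 0 at y ∈ {0, 4}; g ≡ 0 at y ∈ {4}; common: {4}.
  x = 4: f ≡ 0 at y ∈ ∅; g ≡ 0 at y ∈ {3}; common: ∅.
Collecting: common zeros = {(2, 0), (3, 4)}, so the count is 2.
Comparison with the Bézout bound: 2 ≤ 2 = deg(f)·deg(g), as expected for curves with no common component (the bound is attained).


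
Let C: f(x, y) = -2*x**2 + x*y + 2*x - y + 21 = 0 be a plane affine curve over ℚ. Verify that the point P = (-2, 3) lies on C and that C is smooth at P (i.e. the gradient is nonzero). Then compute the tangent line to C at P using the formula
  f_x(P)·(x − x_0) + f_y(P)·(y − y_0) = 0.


Tangent line at P: 13*x - 3*y + 35 = 0.

Step 1: f(-2, 3) = 0, so P lies on C.
Step 2: partial derivatives
  f_x(x, y) = -4*x + y + 2, f_y(x, y) = x - 1.
  f_x(P) = 13, f_y(P) = -3 (gradient nonzero, so P is smooth).
Step 3: tangent line at P: 13·(x − -2) + -3·(y − 3) = 0.
Expanding: 13*x - 3*y + 35 = 0.


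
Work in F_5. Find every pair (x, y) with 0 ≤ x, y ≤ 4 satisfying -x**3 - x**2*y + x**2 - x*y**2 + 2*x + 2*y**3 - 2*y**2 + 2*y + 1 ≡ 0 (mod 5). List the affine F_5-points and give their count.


Affine F_5-points: {(0, 4), (4, 2)}; count = 2.

For each of the 25 pairs (x, y) ∈ F_5², evaluate f(x, y) mod 5. Record the zeros.
  x = 0: [0↦1, 1↦3, 2↦3, 3↦3, 4↦0]  zeros at y ∈ {4}
  x = 1: [0↦3, 1↦3, 2↦4, 3↦3, 4↦2]  zeros at y ∈ ∅
  x = 2: [0↦1, 1↦2, 2↦2, 3↦3, 4↦2]  zeros at y ∈ ∅
  x = 3: [0↦4, 1↦4, 2↦1, 3↦2, 4↦4]  zeros at y ∈ ∅
  x = 4: [0↦1, 1↦3, 2↦0, 3↦4, 4↦2]  zeros at y ∈ {2}
Collecting zeros: affine points = {(0, 4), (4, 2)}.
Total count |C(F_5)_aff| = 2.


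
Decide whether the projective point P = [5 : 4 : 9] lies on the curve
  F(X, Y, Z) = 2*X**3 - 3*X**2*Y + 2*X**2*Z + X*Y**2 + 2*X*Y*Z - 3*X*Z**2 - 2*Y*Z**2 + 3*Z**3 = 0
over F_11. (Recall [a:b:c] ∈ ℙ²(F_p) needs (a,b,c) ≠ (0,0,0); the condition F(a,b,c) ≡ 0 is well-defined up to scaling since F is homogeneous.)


F(5,4,9) ≡ 9 (mod 11); P is NOT on the curve.

Evaluate F(5, 4, 9) term-by-term (mod 11).
  2*X**3 ↦ 2·125·1·1 = 250
  -3*X**2*Y ↦ -3·25·4·1 = -300
  2*X**2*Z ↦ 2·25·1·9 = 450
  X*Y**2 ↦ 1·5·16·1 = 80
  2*X*Y*Z ↦ 2·5·4·9 = 360
  -3*X*Z**2 ↦ -3·5·1·81 = -1215
  -2*Y*Z**2 ↦ -2·1·4·81 = -648
  3*Z**3 ↦ 3·1·1·729 = 2187
Sum: F(5, 4, 9) = (250) + (-300) + (450) + (80) + (360) + (-1215) + (-648) + (2187) = 1164.
Reducing mod 11: 1164 ≡ 9 (mod 11).
Since F(a, b, c) ≡ 9 ≠ 0 (mod 11), P does NOT lie on the curve.


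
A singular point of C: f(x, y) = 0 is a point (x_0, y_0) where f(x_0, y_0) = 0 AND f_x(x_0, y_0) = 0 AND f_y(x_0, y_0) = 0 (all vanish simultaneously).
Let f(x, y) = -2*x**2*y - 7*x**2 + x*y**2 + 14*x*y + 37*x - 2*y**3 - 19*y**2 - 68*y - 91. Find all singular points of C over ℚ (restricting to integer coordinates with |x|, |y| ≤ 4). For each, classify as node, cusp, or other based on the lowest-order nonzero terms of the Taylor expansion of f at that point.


Singular points: {(2, -3)}; classification: node.

Compute partial derivatives:
  f_x = -4*x*y - 14*x + y**2 + 14*y + 37.
  f_y = -2*x**2 + 2*x*y + 14*x - 6*y**2 - 38*y - 68.
Scan x_0 ∈ {−4, ..., 4}. For each x_0, f_y(x_0, y) is a polynomial in y; find its integer roots y ∈ {−4, ..., 4}, then test f_x and f at those candidates.
  x = -4: f_y(-4, y) = -6*y**2 - 46*y - 156; no integer root y with |y| ≤ 4.
  x = -3: f_y(-3, y) = -6*y**2 - 44*y - 128; no integer root y with |y| ≤ 4.
  x = -2: f_y(-2, y) = -6*y**2 - 42*y - 104; no integer root y with |y| ≤ 4.
  x = -1: f_y(-1, y) = -6*y**2 - 40*y - 84; no integer root y with |y| ≤ 4.
  x = 0: f_y(0, y) = -6*y**2 - 38*y - 68; no integer root y with |y| ≤ 4.
  x = 1: f_y(1, y) = -6*y**2 - 36*y - 56; no integer root y with |y| ≤ 4.
  x = 2: f_y(2, y) = -6*y**2 - 34*y - 48; vanishes at y ∈ {-3}. (2, -3): f_x = 0, f = 0 — SINGULAR.
  x = 3: f_y(3, y) = -6*y**2 - 32*y - 44; no integer root y with |y| ≤ 4.
  x = 4: f_y(4, y) = -6*y**2 - 30*y - 44; no integer root y with |y| ≤ 4.
Only singular point on the grid: (2, -3).
Classify: substitute x = 2 + u, y = -3 + v and expand: f = -2*u**2*v - u**2 + u*v**2 - 2*v**3 + v**2.
No constant or linear terms (consistent with a singular point). Quadratic part: -u**2 + v**2. Cubic part: -2*u**2*v + u*v**2 - 2*v**3.
The quadratic part v**2 - u**2 = (v − u)(v + u) splits into two distinct linear factors, so there are two distinct tangent lines y − -3 = ±(x − 2) — this is a node (ordinary double point).
Classification: node.


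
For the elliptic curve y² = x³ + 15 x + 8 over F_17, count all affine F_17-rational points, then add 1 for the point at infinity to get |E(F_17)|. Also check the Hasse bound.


Affine points = {(0, 5), (0, 12), (4, 8), (4, 9), (5, 2), (5, 15), (6, 5), (6, 12), (10, 6), (10, 11), (11, 5), (11, 12), (14, 2), (14, 15), (15, 2), (15, 15), (16, 3), (16, 14)}; affine count = 18; |E(F_17)| = 19.

Discriminant check: Δ ∝ 4a³ + 27b² = 4·15³ + 27·8² = 4·3375 + 27·64 ≡ 13 (mod 17). Nonzero ⇒ E is nonsingular.
For each x ∈ F_17, compute rhs = x³ + 15·x + 8 mod 17, then count y ∈ F_17 with y² ≡ rhs.
  x = 0: rhs = 8, matching y values: 5, 12 (2 points).
  x = 1: rhs = 7, matching y values: none (0 points).
  x = 2: rhs = 12, matching y values: none (0 points).
  x = 3: rhs = 12, matching y values: none (0 points).
  x = 4: rhs = 13, matching y values: 8, 9 (2 points).
  x = 5: rhs = 4, matching y values: 2, 15 (2 points).
  x = 6: rhs = 8, matching y values: 5, 12 (2 points).
  x = 7: rhs = 14, matching y values: none (0 points).
  x = 8: rhs = 11, matching y values: none (0 points).
  x = 9: rhs = 5, matching y values: none (0 points).
  x = 10: rhs = 2, matching y values: 6, 11 (2 points).
  x = 11: rhs = 8, matching y values: 5, 12 (2 points).
  x = 12: rhs = 12, matching y values: none (0 points).
  x = 13: rhs = 3, matching y values: none (0 points).
  x = 14: rhs = 4, matching y values: 2, 15 (2 points).
  x = 15: rhs = 4, matching y values: 2, 15 (2 points).
  x = 16: rhs = 9, matching y values: 3, 14 (2 points).
Total affine count: 18.
Full point count |E(F_17)| = 18 + 1 = 19.
Hasse bound: |19 − (17+1)| = |1| = 1 ≤ 2√17 ≈ 8.2462 ✓.


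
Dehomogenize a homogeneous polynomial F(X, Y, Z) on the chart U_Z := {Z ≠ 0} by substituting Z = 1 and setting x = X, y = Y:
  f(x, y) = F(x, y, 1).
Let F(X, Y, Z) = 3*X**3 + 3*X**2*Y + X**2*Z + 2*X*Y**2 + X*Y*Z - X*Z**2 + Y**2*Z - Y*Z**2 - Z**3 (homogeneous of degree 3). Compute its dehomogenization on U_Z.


f(x, y) = 3*x**3 + 3*x**2*y + x**2 + 2*x*y**2 + x*y - x + y**2 - y - 1

On U_Z we set Z = 1. Each monomial c·X^i·Y^j·Z^k in F becomes c·x^i·y^j·1^k = c·x^i·y^j.
Substituting Z = 1: F(X, Y, 1) = 3*x**3 + 3*x**2*y + x**2 + 2*x*y**2 + x*y - x + y**2 - y - 1.
Note: deg(f) ≤ deg(F) = 3; strict inequality happens when F is divisible by Z (lost terms).


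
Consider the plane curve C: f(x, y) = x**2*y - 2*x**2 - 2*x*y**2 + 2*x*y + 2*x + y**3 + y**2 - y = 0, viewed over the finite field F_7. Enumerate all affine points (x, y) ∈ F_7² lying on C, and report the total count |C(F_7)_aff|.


Affine F_7-points: {(0, 0), (1, 0), (1, 4), (3, 4), (4, 1), (5, 1), (5, 2), (5, 6), (6, 6)}; count = 9.

For each of the 49 pairs (x, y) ∈ F_7², evaluate f(x, y) mod 7. Record the zeros.
  x = 0: [0↦0, 1↦1, 2↦3, 3↦5, 4↦6, 5↦5, 6↦1]  zeros at y ∈ {0}
  x = 1: [0↦0, 1↦2, 2↦1, 3↦3, 4↦0, 5↦5, 6↦3]  zeros at y ∈ {0, 4}
  x = 2: [0↦3, 1↦1, 2↦6, 3↦3, 4↦5, 5↦4, 6↦6]  zeros at y ∈ ∅
  x = 3: [0↦2, 1↦5, 2↦4, 3↦5, 4↦0, 5↦2, 6↦3]  zeros at y ∈ {4}
  x = 4: [0↦4, 1↦0, 2↦2, 3↦2, 4↦6, 5↦6, 6↦1]  zeros at y ∈ {1}
  x = 5: [0↦2, 1↦0, 2↦0, 3↦1, 4↦2, 5↦2, 6↦0]  zeros at y ∈ {1, 2, 6}
  x = 6: [0↦3, 1↦5, 2↦5, 3↦2, 4↦2, 5↦4, 6↦0]  zeros at y ∈ {6}
Collecting zeros: affine points = {(0, 0), (1, 0), (1, 4), (3, 4), (4, 1), (5, 1), (5, 2), (5, 6), (6, 6)}.
Total count |C(F_7)_aff| = 9.


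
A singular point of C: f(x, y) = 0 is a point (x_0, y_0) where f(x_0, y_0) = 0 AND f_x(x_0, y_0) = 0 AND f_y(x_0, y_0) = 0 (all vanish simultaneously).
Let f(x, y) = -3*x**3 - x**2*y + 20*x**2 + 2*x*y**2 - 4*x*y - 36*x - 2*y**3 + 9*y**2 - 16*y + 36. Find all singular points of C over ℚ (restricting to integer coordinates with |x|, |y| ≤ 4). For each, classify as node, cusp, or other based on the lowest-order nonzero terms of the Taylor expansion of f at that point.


Singular points: {(2, 2)}; classification: cusp.

Compute partial derivatives:
  f_x = -9*x**2 - 2*x*y + 40*x + 2*y**2 - 4*y - 36.
  f_y = -x**2 + 4*x*y - 4*x - 6*y**2 + 18*y - 16.
Scan x_0 ∈ {−4, ..., 4}. For each x_0, f_y(x_0, y) is a polynomial in y; find its integer roots y ∈ {−4, ..., 4}, then test f_x and f at those candidates.
  x = -4: f_y(-4, y) = -6*y**2 + 2*y - 16; no integer root y with |y| ≤ 4.
  x = -3: f_y(-3, y) = -6*y**2 + 6*y - 13; no integer root y with |y| ≤ 4.
  x = -2: f_y(-2, y) = -6*y**2 + 10*y - 12; no integer root y with |y| ≤ 4.
  x = -1: f_y(-1, y) = -6*y**2 + 14*y - 13; no integer root y with |y| ≤ 4.
  x = 0: f_y(0, y) = -6*y**2 + 18*y - 16; no integer root y with |y| ≤ 4.
  x = 1: f_y(1, y) = -6*y**2 + 22*y - 21; no integer root y with |y| ≤ 4.
  x = 2: f_y(2, y) = -6*y**2 + 26*y - 28; vanishes at y ∈ {2}. (2, 2): f_x = 0, f = 0 — SINGULAR.
  x = 3: f_y(3, y) = -6*y**2 + 30*y - 37; no integer root y with |y| ≤ 4.
  x = 4: f_y(4, y) = -6*y**2 + 34*y - 48; vanishes at y ∈ {3}. (4, 3): f_x = -38 ≠ 0.
Only singular point on the grid: (2, 2).
Classify: substitute x = 2 + u, y = 2 + v and expand: f = -3*u**3 - u**2*v + 2*u*v**2 - 2*v**3 + v**2.
No constant or linear terms (consistent with a singular point). Quadratic part: v**2. Cubic part: -3*u**3 - u**2*v + 2*u*v**2 - 2*v**3.
The quadratic part v**2 is a perfect square, so there is a single (double) tangent line v = 0, i.e. y = 2. Restricting the cubic part to that line (v = 0) leaves -3*u**3 ≠ 0, so f is not divisible by v and the branch is v² ≈ 3*u**3 to lowest order — this is a cusp.
Classification: cusp.


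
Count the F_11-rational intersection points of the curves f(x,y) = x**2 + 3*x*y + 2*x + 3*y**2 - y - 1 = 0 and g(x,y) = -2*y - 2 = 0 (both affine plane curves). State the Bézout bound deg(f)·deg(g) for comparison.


Common zeros: {(6, 10)}; count = 1; Bézout bound = 2.

deg(f) = 2, deg(g) = 1, so Bézout bound = 2.
Scan x ∈ F_11. For each x, list the y ∈ F_11 with f(x, y) ≡ 0 and those with g(x, y) ≡ 0 (mod 11); the common zeros in that column are the intersection.
  x = 0: f ≡ 0 at y ∈ ∅; g ≡ 0 at y ∈ {10}; common: ∅.
  x = 1: f ≡ 0 at y ∈ ∅; g ≡ 0 at y ∈ {10}; common: ∅.
  x = 2: f ≡ 0 at y ∈ ∅; g ≡ 0 at y ∈ {10}; common: ∅.
  x = 3: f ≡ 0 at y ∈ ∅; g ≡ 0 at y ∈ {10}; common: ∅.
  x = 4: f ≡ 0 at y ∈ ∅; g ≡ 0 at y ∈ {10}; common: ∅.
  x = 5: f ≡ 0 at y ∈ ∅; g ≡ 0 at y ∈ {10}; common: ∅.
  x = 6: f ≡ 0 at y ∈ {10}; g ≡ 0 at y ∈ {10}; common: {10}.
  x = 7: f ≡ 0 at y ∈ ∅; g ≡ 0 at y ∈ {10}; common: ∅.
  x = 8: f ≡ 0 at y ∈ ∅; g ≡ 0 at y ∈ {10}; common: ∅.
  x = 9: f ≡ 0 at y ∈ ∅; g ≡ 0 at y ∈ {10}; common: ∅.
  x = 10: f ≡ 0 at y ∈ ∅; g ≡ 0 at y ∈ {10}; common: ∅.
Collecting: common zeros = {(6, 10)}, so the count is 1.
Comparison with the Bézout bound: 1 ≤ 2 = deg(f)·deg(g), as expected for curves with no common component (the affine F_11-count falls short of the bound because intersections may lie at infinity, over extension fields, or carry multiplicity).


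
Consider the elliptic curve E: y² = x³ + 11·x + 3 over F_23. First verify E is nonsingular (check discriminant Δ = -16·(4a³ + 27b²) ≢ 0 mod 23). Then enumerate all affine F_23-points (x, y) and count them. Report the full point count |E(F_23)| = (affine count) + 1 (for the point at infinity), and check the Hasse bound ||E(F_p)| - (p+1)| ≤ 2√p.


Affine points = {(0, 7), (0, 16), (6, 3), (6, 20), (7, 3), (7, 20), (9, 7), (9, 16), (10, 3), (10, 20), (11, 11), (11, 12), (12, 0), (14, 7), (14, 16), (15, 1), (15, 22), (20, 9), (20, 14)}; affine count = 19; |E(F_23)| = 20.

Discriminant check: Δ ∝ 4a³ + 27b² = 4·11³ + 27·3² = 4·1331 + 27·9 ≡ 1 (mod 23). Nonzero ⇒ E is nonsingular.
For each x ∈ F_23, compute rhs = x³ + 11·x + 3 mod 23, then count y ∈ F_23 with y² ≡ rhs.
  x = 0: rhs = 3, matching y values: 7, 16 (2 points).
  x = 1: rhs = 15, matching y values: none (0 points).
  x = 2: rhs = 10, matching y values: none (0 points).
  x = 3: rhs = 17, matching y values: none (0 points).
  x = 4: rhs = 19, matching y values: none (0 points).
  x = 5: rhs = 22, matching y values: none (0 points).
  x = 6: rhs = 9, matching y values: 3, 20 (2 points).
  x = 7: rhs = 9, matching y values: 3, 20 (2 points).
  x = 8: rhs = 5, matching y values: none (0 points).
  x = 9: rhs = 3, matching y values: 7, 16 (2 points).
  x = 10: rhs = 9, matching y values: 3, 20 (2 points).
  x = 11: rhs = 6, matching y values: 11, 12 (2 points).
  x = 12: rhs = 0, matching y values: 0 (1 points).
  x = 13: rhs = 20, matching y values: none (0 points).
  x = 14: rhs = 3, matching y values: 7, 16 (2 points).
  x = 15: rhs = 1, matching y values: 1, 22 (2 points).
  x = 16: rhs = 20, matching y values: none (0 points).
  x = 17: rhs = 20, matching y values: none (0 points).
  x = 18: rhs = 7, matching y values: none (0 points).
  x = 19: rhs = 10, matching y values: none (0 points).
  x = 20: rhs = 12, matching y values: 9, 14 (2 points).
  x = 21: rhs = 19, matching y values: none (0 points).
  x = 22: rhs = 14, matching y values: none (0 points).
Total affine count: 19.
Full point count |E(F_23)| = 19 + 1 = 20.
Hasse bound: |20 − (23+1)| = |-4| = 4 ≤ 2√23 ≈ 9.5917 ✓.


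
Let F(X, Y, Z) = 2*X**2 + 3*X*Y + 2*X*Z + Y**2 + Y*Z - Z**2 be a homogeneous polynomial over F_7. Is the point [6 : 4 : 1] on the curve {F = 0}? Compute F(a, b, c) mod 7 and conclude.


F(6,4,1) ≡ 0 (mod 7); P is on the curve.

Evaluate F(6, 4, 1) term-by-term (mod 7).
  2*X**2 ↦ 2·36·1·1 = 72
  3*X*Y ↦ 3·6·4·1 = 72
  2*X*Z ↦ 2·6·1·1 = 12
  Y**2 ↦ 1·1·16·1 = 16
  Y*Z ↦ 1·1·4·1 = 4
  -Z**2 ↦ -1·1·1·1 = -1
Sum: F(6, 4, 1) = (72) + (72) + (12) + (16) + (4) + (-1) = 175.
Reducing mod 7: 175 ≡ 0 (mod 7).
Since F(a, b, c) ≡ 0 (mod 7), P lies on the curve.


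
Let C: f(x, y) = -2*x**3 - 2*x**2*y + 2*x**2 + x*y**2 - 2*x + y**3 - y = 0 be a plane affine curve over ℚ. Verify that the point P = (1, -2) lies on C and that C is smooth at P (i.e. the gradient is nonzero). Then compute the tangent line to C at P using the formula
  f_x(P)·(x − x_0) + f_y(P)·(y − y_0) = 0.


Tangent line at P: 8*x + 5*y + 2 = 0.

Step 1: f(1, -2) = 0, so P lies on C.
Step 2: partial derivatives
  f_x(x, y) = -6*x**2 - 4*x*y + 4*x + y**2 - 2, f_y(x, y) = -2*x**2 + 2*x*y + 3*y**2 - 1.
  f_x(P) = 8, f_y(P) = 5 (gradient nonzero, so P is smooth).
Step 3: tangent line at P: 8·(x − 1) + 5·(y − -2) = 0.
Expanding: 8*x + 5*y + 2 = 0.


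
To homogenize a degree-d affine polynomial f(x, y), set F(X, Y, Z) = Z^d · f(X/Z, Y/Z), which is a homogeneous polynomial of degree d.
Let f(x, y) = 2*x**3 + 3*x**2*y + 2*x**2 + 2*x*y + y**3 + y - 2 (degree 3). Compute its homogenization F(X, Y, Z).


F(X, Y, Z) = 2*X**3 + 3*X**2*Y + 2*X**2*Z + 2*X*Y*Z + Y**3 + Y*Z**2 - 2*Z**3

deg(f) = 3.
Substitute x = X/Z, y = Y/Z into f, then multiply by Z^3.
  monomial 2·x^3·y^0 ↦ 2·X^3·Y^0·Z^0.
  monomial 3·x^2·y^1 ↦ 3·X^2·Y^1·Z^0.
  monomial 2·x^2·y^0 ↦ 2·X^2·Y^0·Z^1.
  monomial 2·x^1·y^1 ↦ 2·X^1·Y^1·Z^1.
  monomial 1·x^0·y^3 ↦ 1·X^0·Y^3·Z^0.
  monomial 1·x^0·y^1 ↦ 1·X^0·Y^1·Z^2.
  monomial -2·x^0·y^0 ↦ -2·X^0·Y^0·Z^3.
Collecting: F(X, Y, Z) = 2*X**3 + 3*X**2*Y + 2*X**2*Z + 2*X*Y*Z + Y**3 + Y*Z**2 - 2*Z**3.


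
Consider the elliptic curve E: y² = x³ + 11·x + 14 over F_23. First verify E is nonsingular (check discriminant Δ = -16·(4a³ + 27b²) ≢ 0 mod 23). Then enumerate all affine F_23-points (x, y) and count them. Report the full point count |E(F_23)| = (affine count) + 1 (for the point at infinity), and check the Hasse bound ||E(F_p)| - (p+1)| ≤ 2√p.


Affine points = {(1, 7), (1, 16), (8, 4), (8, 19), (13, 10), (13, 13), (15, 9), (15, 14), (16, 10), (16, 13), (17, 10), (17, 13), (18, 8), (18, 15), (20, 0), (22, 5), (22, 18)}; affine count = 17; |E(F_23)| = 18.

Discriminant check: Δ ∝ 4a³ + 27b² = 4·11³ + 27·14² = 4·1331 + 27·196 ≡ 13 (mod 23). Nonzero ⇒ E is nonsingular.
For each x ∈ F_23, compute rhs = x³ + 11·x + 14 mod 23, then count y ∈ F_23 with y² ≡ rhs.
  x = 0: rhs = 14, matching y values: none (0 points).
  x = 1: rhs = 3, matching y values: 7, 16 (2 points).
  x = 2: rhs = 21, matching y values: none (0 points).
  x = 3: rhs = 5, matching y values: none (0 points).
  x = 4: rhs = 7, matching y values: none (0 points).
  x = 5: rhs = 10, matching y values: none (0 points).
  x = 6: rhs = 20, matching y values: none (0 points).
  x = 7: rhs = 20, matching y values: none (0 points).
  x = 8: rhs = 16, matching y values: 4, 19 (2 points).
  x = 9: rhs = 14, matching y values: none (0 points).
  x = 10: rhs = 20, matching y values: none (0 points).
  x = 11: rhs = 17, matching y values: none (0 points).
  x = 12: rhs = 11, matching y values: none (0 points).
  x = 13: rhs = 8, matching y values: 10, 13 (2 points).
  x = 14: rhs = 14, matching y values: none (0 points).
  x = 15: rhs = 12, matching y values: 9, 14 (2 points).
  x = 16: rhs = 8, matching y values: 10, 13 (2 points).
  x = 17: rhs = 8, matching y values: 10, 13 (2 points).
  x = 18: rhs = 18, matching y values: 8, 15 (2 points).
  x = 19: rhs = 21, matching y values: none (0 points).
  x = 20: rhs = 0, matching y values: 0 (1 points).
  x = 21: rhs = 7, matching y values: none (0 points).
  x = 22: rhs = 2, matching y values: 5, 18 (2 points).
Total affine count: 17.
Full point count |E(F_23)| = 17 + 1 = 18.
Hasse bound: |18 − (23+1)| = |-6| = 6 ≤ 2√23 ≈ 9.5917 ✓.


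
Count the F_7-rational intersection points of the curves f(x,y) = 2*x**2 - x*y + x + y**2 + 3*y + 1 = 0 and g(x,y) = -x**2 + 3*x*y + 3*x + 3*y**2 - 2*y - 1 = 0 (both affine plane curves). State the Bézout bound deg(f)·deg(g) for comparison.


Common zeros: {(6, 1)}; count = 1; Bézout bound = 4.

deg(f) = 2, deg(g) = 2, so Bézout bound = 4.
Scan x ∈ F_7. For each x, list the y ∈ F_7 with f(x, y) ≡ 0 and those with g(x, y) ≡ 0 (mod 7); the common zeros in that column are the intersection.
  x = 0: f ≡ 0 at y ∈ ∅; g ≡ 0 at y ∈ {1, 2}; common: ∅.
  x = 1: f ≡ 0 at y ∈ {1, 4}; g ≡ 0 at y ∈ ∅; common: ∅.
  x = 2: f ≡ 0 at y ∈ ∅; g ≡ 0 at y ∈ {2, 6}; common: ∅.
  x = 3: f ≡ 0 at y ∈ ∅; g ≡ 0 at y ∈ ∅; common: ∅.
  x = 4: f ≡ 0 at y ∈ {4}; g ≡ 0 at y ∈ ∅; common: ∅.
  x = 5: f ≡ 0 at y ∈ {0, 2}; g ≡ 0 at y ∈ {6}; common: ∅.
  x = 6: f ≡ 0 at y ∈ {1, 2}; g ≡ 0 at y ∈ {1, 3}; common: {1}.
Collecting: common zeros = {(6, 1)}, so the count is 1.
Comparison with the Bézout bound: 1 ≤ 4 = deg(f)·deg(g), as expected for curves with no common component (the affine F_7-count falls short of the bound because intersections may lie at infinity, over extension fields, or carry multiplicity).


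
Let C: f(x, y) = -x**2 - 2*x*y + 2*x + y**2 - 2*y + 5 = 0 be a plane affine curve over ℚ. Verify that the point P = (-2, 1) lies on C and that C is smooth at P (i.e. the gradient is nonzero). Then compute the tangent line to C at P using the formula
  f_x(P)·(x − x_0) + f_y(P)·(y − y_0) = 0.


Tangent line at P: 4*x + 4*y + 4 = 0.

Step 1: f(-2, 1) = 0, so P lies on C.
Step 2: partial derivatives
  f_x(x, y) = -2*x - 2*y + 2, f_y(x, y) = -2*x + 2*y - 2.
  f_x(P) = 4, f_y(P) = 4 (gradient nonzero, so P is smooth).
Step 3: tangent line at P: 4·(x − -2) + 4·(y − 1) = 0.
Expanding: 4*x + 4*y + 4 = 0.


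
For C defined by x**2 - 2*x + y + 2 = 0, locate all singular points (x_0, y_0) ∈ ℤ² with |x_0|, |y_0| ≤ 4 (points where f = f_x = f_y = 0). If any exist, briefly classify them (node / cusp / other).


No singular points in the scanned grid; C is smooth there.

Compute partial derivatives:
  f_x = 2*x - 2.
  f_y = 1.
f_y = 1 is a nonzero constant, so f_y never vanishes: no point (x, y) can satisfy f = f_x = f_y = 0. In particular no (x, y) ∈ {−4, ..., 4}² is singular; the curve is smooth.


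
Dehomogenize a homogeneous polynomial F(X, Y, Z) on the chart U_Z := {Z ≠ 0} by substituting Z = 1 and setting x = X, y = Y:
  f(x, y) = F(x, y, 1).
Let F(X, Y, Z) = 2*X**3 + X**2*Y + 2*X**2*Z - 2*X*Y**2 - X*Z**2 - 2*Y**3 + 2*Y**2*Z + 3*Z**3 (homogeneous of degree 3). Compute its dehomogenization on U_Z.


f(x, y) = 2*x**3 + x**2*y + 2*x**2 - 2*x*y**2 - x - 2*y**3 + 2*y**2 + 3

On U_Z we set Z = 1. Each monomial c·X^i·Y^j·Z^k in F becomes c·x^i·y^j·1^k = c·x^i·y^j.
Substituting Z = 1: F(X, Y, 1) = 2*x**3 + x**2*y + 2*x**2 - 2*x*y**2 - x - 2*y**3 + 2*y**2 + 3.
Note: deg(f) ≤ deg(F) = 3; strict inequality happens when F is divisible by Z (lost terms).


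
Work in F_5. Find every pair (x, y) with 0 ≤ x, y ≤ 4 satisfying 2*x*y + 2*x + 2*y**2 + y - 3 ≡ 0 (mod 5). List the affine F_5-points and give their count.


Affine F_5-points: {(0, 1), (3, 2), (4, 0), (4, 3)}; count = 4.

For each of the 25 pairs (x, y) ∈ F_5², evaluate f(x, y) mod 5. Record the zeros.
  x = 0: [0↦2, 1↦0, 2↦2, 3↦3, 4↦3]  zeros at y ∈ {1}
  x = 1: [0↦4, 1↦4, 2↦3, 3↦1, 4↦3]  zeros at y ∈ ∅
  x = 2: [0↦1, 1↦3, 2↦4, 3↦4, 4↦3]  zeros at y ∈ ∅
  x = 3: [0↦3, 1↦2, 2↦0, 3↦2, 4↦3]  zeros at y ∈ {2}
  x = 4: [0↦0, 1↦1, 2↦1, 3↦0, 4↦3]  zeros at y ∈ {0, 3}
Collecting zeros: affine points = {(0, 1), (3, 2), (4, 0), (4, 3)}.
Total count |C(F_5)_aff| = 4.


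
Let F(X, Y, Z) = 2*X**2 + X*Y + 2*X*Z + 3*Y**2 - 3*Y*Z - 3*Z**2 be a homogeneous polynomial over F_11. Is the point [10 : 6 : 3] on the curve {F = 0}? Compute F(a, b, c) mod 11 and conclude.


F(10,6,3) ≡ 6 (mod 11); P is NOT on the curve.

Evaluate F(10, 6, 3) term-by-term (mod 11).
  2*X**2 ↦ 2·100·1·1 = 200
  X*Y ↦ 1·10·6·1 = 60
  2*X*Z ↦ 2·10·1·3 = 60
  3*Y**2 ↦ 3·1·36·1 = 108
  -3*Y*Z ↦ -3·1·6·3 = -54
  -3*Z**2 ↦ -3·1·1·9 = -27
Sum: F(10, 6, 3) = (200) + (60) + (60) + (108) + (-54) + (-27) = 347.
Reducing mod 11: 347 ≡ 6 (mod 11).
Since F(a, b, c) ≡ 6 ≠ 0 (mod 11), P does NOT lie on the curve.


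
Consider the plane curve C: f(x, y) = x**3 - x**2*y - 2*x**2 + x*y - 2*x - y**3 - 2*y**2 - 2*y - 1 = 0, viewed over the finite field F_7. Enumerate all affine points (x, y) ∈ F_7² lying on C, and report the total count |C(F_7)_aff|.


Affine F_7-points: {(0, 2), (0, 4), (0, 6), (1, 5), (3, 4), (4, 2)}; count = 6.

For each of the 49 pairs (x, y) ∈ F_7², evaluate f(x, y) mod 7. Record the zeros.
  x = 0: [0↦6, 1↦1, 2↦0, 3↦4, 4↦0, 5↦3, 6↦0]  zeros at y ∈ {2, 4, 6}
  x = 1: [0↦3, 1↦5, 2↦4, 3↦1, 4↦4, 5↦0, 6↦4]  zeros at y ∈ {5}
  x = 2: [0↦2, 1↦2, 2↦6, 3↦1, 4↦2, 5↦3, 6↦5]  zeros at y ∈ ∅
  x = 3: [0↦2, 1↦5, 2↦5, 3↦3, 4↦0, 5↦4, 6↦2]  zeros at y ∈ {4}
  x = 4: [0↦2, 1↦6, 2↦0, 3↦6, 4↦4, 5↦2, 6↦1]  zeros at y ∈ {2}
  x = 5: [0↦1, 1↦4, 2↦4, 3↦2, 4↦6, 5↦3, 6↦1]  zeros at y ∈ ∅
  x = 6: [0↦5, 1↦5, 2↦2, 3↦4, 4↦5, 5↦6, 6↦1]  zeros at y ∈ ∅
Collecting zeros: affine points = {(0, 2), (0, 4), (0, 6), (1, 5), (3, 4), (4, 2)}.
Total count |C(F_7)_aff| = 6.


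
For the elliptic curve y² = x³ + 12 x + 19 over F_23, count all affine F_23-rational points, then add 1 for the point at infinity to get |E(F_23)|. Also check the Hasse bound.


Affine points = {(1, 3), (1, 20), (3, 6), (3, 17), (4, 4), (4, 19), (6, 10), (6, 13), (7, 3), (7, 20), (8, 11), (8, 12), (10, 9), (10, 14), (13, 7), (13, 16), (15, 3), (15, 20), (16, 11), (16, 12), (18, 8), (18, 15), (20, 5), (20, 18), (22, 11), (22, 12)}; affine count = 26; |E(F_23)| = 27.

Discriminant check: Δ ∝ 4a³ + 27b² = 4·12³ + 27·19² = 4·1728 + 27·361 ≡ 7 (mod 23). Nonzero ⇒ E is nonsingular.
For each x ∈ F_23, compute rhs = x³ + 12·x + 19 mod 23, then count y ∈ F_23 with y² ≡ rhs.
  x = 0: rhs = 19, matching y values: none (0 points).
  x = 1: rhs = 9, matching y values: 3, 20 (2 points).
  x = 2: rhs = 5, matching y values: none (0 points).
  x = 3: rhs = 13, matching y values: 6, 17 (2 points).
  x = 4: rhs = 16, matching y values: 4, 19 (2 points).
  x = 5: rhs = 20, matching y values: none (0 points).
  x = 6: rhs = 8, matching y values: 10, 13 (2 points).
  x = 7: rhs = 9, matching y values: 3, 20 (2 points).
  x = 8: rhs = 6, matching y values: 11, 12 (2 points).
  x = 9: rhs = 5, matching y values: none (0 points).
  x = 10: rhs = 12, matching y values: 9, 14 (2 points).
  x = 11: rhs = 10, matching y values: none (0 points).
  x = 12: rhs = 5, matching y values: none (0 points).
  x = 13: rhs = 3, matching y values: 7, 16 (2 points).
  x = 14: rhs = 10, matching y values: none (0 points).
  x = 15: rhs = 9, matching y values: 3, 20 (2 points).
  x = 16: rhs = 6, matching y values: 11, 12 (2 points).
  x = 17: rhs = 7, matching y values: none (0 points).
  x = 18: rhs = 18, matching y values: 8, 15 (2 points).
  x = 19: rhs = 22, matching y values: none (0 points).
  x = 20: rhs = 2, matching y values: 5, 18 (2 points).
  x = 21: rhs = 10, matching y values: none (0 points).
  x = 22: rhs = 6, matching y values: 11, 12 (2 points).
Total affine count: 26.
Full point count |E(F_23)| = 26 + 1 = 27.
Hasse bound: |27 − (23+1)| = |3| = 3 ≤ 2√23 ≈ 9.5917 ✓.


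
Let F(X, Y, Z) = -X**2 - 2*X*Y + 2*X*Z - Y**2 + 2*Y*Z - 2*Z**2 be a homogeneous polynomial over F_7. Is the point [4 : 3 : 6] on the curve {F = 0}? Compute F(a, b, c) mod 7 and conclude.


F(4,3,6) ≡ 5 (mod 7); P is NOT on the curve.

Evaluate F(4, 3, 6) term-by-term (mod 7).
  -X**2 ↦ -1·16·1·1 = -16
  -2*X*Y ↦ -2·4·3·1 = -24
  2*X*Z ↦ 2·4·1·6 = 48
  -Y**2 ↦ -1·1·9·1 = -9
  2*Y*Z ↦ 2·1·3·6 = 36
  -2*Z**2 ↦ -2·1·1·36 = -72
Sum: F(4, 3, 6) = (-16) + (-24) + (48) + (-9) + (36) + (-72) = -37.
Reducing mod 7: -37 ≡ 5 (mod 7).
Since F(a, b, c) ≡ 5 ≠ 0 (mod 7), P does NOT lie on the curve.


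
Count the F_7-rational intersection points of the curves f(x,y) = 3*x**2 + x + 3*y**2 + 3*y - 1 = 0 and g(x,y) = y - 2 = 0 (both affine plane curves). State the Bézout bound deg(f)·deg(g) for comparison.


Common zeros: {(1, 2)}; count = 1; Bézout bound = 2.

deg(f) = 2, deg(g) = 1, so Bézout bound = 2.
Scan x ∈ F_7. For each x, list the y ∈ F_7 with f(x, y) ≡ 0 and those with g(x, y) ≡ 0 (mod 7); the common zeros in that column are the intersection.
  x = 0: f ≡ 0 at y ∈ {3}; g ≡ 0 at y ∈ {2}; common: ∅.
  x = 1: f ≡ 0 at y ∈ {2, 4}; g ≡ 0 at y ∈ {2}; common: {2}.
  x = 2: f ≡ 0 at y ∈ {3}; g ≡ 0 at y ∈ {2}; common: ∅.
  x = 3: f ≡ 0 at y ∈ {1, 5}; g ≡ 0 at y ∈ {2}; common: ∅.
  x = 4: f ≡ 0 at y ∈ ∅; g ≡ 0 at y ∈ {2}; common: ∅.
  x = 5: f ≡ 0 at y ∈ ∅; g ≡ 0 at y ∈ {2}; common: ∅.
  x = 6: f ≡ 0 at y ∈ {1, 5}; g ≡ 0 at y ∈ {2}; common: ∅.
Collecting: common zeros = {(1, 2)}, so the count is 1.
Comparison with the Bézout bound: 1 ≤ 2 = deg(f)·deg(g), as expected for curves with no common component (the affine F_7-count falls short of the bound because intersections may lie at infinity, over extension fields, or carry multiplicity).


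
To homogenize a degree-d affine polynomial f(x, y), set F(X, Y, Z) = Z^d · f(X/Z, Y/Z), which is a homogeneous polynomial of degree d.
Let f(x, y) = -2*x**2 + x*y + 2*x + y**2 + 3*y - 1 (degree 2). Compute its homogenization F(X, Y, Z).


F(X, Y, Z) = -2*X**2 + X*Y + 2*X*Z + Y**2 + 3*Y*Z - Z**2

deg(f) = 2.
Substitute x = X/Z, y = Y/Z into f, then multiply by Z^2.
  monomial -2·x^2·y^0 ↦ -2·X^2·Y^0·Z^0.
  monomial 1·x^1·y^1 ↦ 1·X^1·Y^1·Z^0.
  monomial 2·x^1·y^0 ↦ 2·X^1·Y^0·Z^1.
  monomial 1·x^0·y^2 ↦ 1·X^0·Y^2·Z^0.
  monomial 3·x^0·y^1 ↦ 3·X^0·Y^1·Z^1.
  monomial -1·x^0·y^0 ↦ -1·X^0·Y^0·Z^2.
Collecting: F(X, Y, Z) = -2*X**2 + X*Y + 2*X*Z + Y**2 + 3*Y*Z - Z**2.


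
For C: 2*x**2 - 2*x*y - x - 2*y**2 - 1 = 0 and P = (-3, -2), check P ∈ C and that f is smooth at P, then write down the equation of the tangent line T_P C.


Tangent line at P: -9*x + 14*y + 1 = 0.

Step 1: f(-3, -2) = 0, so P lies on C.
Step 2: partial derivatives
  f_x(x, y) = 4*x - 2*y - 1, f_y(x, y) = -2*x - 4*y.
  f_x(P) = -9, f_y(P) = 14 (gradient nonzero, so P is smooth).
Step 3: tangent line at P: -9·(x − -3) + 14·(y − -2) = 0.
Expanding: -9*x + 14*y + 1 = 0.


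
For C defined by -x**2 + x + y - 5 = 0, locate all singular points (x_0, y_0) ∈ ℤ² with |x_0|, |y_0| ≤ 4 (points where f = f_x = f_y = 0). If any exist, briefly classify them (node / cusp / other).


No singular points in the scanned grid; C is smooth there.

Compute partial derivatives:
  f_x = 1 - 2*x.
  f_y = 1.
f_y = 1 is a nonzero constant, so f_y never vanishes: no point (x, y) can satisfy f = f_x = f_y = 0. In particular no (x, y) ∈ {−4, ..., 4}² is singular; the curve is smooth.


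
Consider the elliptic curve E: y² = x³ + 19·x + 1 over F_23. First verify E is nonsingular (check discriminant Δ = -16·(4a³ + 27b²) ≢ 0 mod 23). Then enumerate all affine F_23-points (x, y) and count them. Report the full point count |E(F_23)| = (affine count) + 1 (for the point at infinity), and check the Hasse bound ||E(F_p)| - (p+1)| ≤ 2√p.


Affine points = {(0, 1), (0, 22), (2, 1), (2, 22), (3, 4), (3, 19), (4, 7), (4, 16), (6, 3), (6, 20), (9, 2), (9, 21), (10, 8), (10, 15), (11, 0), (12, 5), (12, 18), (15, 2), (15, 21), (16, 10), (16, 13), (17, 4), (17, 19), (20, 3), (20, 20), (21, 1), (21, 22), (22, 2), (22, 21)}; affine count = 29; |E(F_23)| = 30.

Discriminant check: Δ ∝ 4a³ + 27b² = 4·19³ + 27·1² = 4·6859 + 27·1 ≡ 1 (mod 23). Nonzero ⇒ E is nonsingular.
For each x ∈ F_23, compute rhs = x³ + 19·x + 1 mod 23, then count y ∈ F_23 with y² ≡ rhs.
  x = 0: rhs = 1, matching y values: 1, 22 (2 points).
  x = 1: rhs = 21, matching y values: none (0 points).
  x = 2: rhs = 1, matching y values: 1, 22 (2 points).
  x = 3: rhs = 16, matching y values: 4, 19 (2 points).
  x = 4: rhs = 3, matching y values: 7, 16 (2 points).
  x = 5: rhs = 14, matching y values: none (0 points).
  x = 6: rhs = 9, matching y values: 3, 20 (2 points).
  x = 7: rhs = 17, matching y values: none (0 points).
  x = 8: rhs = 21, matching y values: none (0 points).
  x = 9: rhs = 4, matching y values: 2, 21 (2 points).
  x = 10: rhs = 18, matching y values: 8, 15 (2 points).
  x = 11: rhs = 0, matching y values: 0 (1 points).
  x = 12: rhs = 2, matching y values: 5, 18 (2 points).
  x = 13: rhs = 7, matching y values: none (0 points).
  x = 14: rhs = 21, matching y values: none (0 points).
  x = 15: rhs = 4, matching y values: 2, 21 (2 points).
  x = 16: rhs = 8, matching y values: 10, 13 (2 points).
  x = 17: rhs = 16, matching y values: 4, 19 (2 points).
  x = 18: rhs = 11, matching y values: none (0 points).
  x = 19: rhs = 22, matching y values: none (0 points).
  x = 20: rhs = 9, matching y values: 3, 20 (2 points).
  x = 21: rhs = 1, matching y values: 1, 22 (2 points).
  x = 22: rhs = 4, matching y values: 2, 21 (2 points).
Total affine count: 29.
Full point count |E(F_23)| = 29 + 1 = 30.
Hasse bound: |30 − (23+1)| = |6| = 6 ≤ 2√23 ≈ 9.5917 ✓.
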